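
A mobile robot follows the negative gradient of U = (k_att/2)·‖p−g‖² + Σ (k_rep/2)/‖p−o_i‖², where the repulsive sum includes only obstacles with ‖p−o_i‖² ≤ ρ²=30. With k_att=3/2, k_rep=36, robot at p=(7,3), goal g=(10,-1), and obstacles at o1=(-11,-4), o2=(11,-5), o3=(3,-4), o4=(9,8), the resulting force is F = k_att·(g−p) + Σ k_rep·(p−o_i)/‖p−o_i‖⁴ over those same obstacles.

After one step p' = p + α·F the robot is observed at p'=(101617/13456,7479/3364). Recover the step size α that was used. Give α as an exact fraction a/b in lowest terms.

F_att = 3/2·(g−p) = 3/2·(3,-4) = (4.5000,-6.0000)
o1: d²=373 > ρ²=30 → inactive
o2: d²=80 > ρ²=30 → inactive
o3: d²=65 > ρ²=30 → inactive
o4: d²=29 ≤ ρ²=30; F_rep = 36·(-2,-5)/29² = (-0.0856,-0.2140)
F = F_att + ΣF_rep = (4.4144,-6.2140)
Δp = p'−p = (0.5518,-0.7768); α = Δx/Fx = (7425/13456) / (7425/1682) = 1/8
check: Δy/Fy = (-2613/3364) / (-5226/841) = 1/8 ✓

α = 1/8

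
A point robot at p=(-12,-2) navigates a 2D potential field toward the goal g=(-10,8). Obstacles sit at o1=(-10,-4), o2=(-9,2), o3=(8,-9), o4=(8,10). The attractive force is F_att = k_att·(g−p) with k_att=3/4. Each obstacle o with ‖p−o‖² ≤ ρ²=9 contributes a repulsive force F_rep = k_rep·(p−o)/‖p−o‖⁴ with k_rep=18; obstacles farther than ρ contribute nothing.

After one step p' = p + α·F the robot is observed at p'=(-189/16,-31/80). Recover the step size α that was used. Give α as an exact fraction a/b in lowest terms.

F_att = 3/4·(g−p) = 3/4·(2,10) = (1.5000,7.5000)
o1: d²=8 ≤ ρ²=9; F_rep = 18·(-2,2)/8² = (-0.5625,0.5625)
o2: d²=25 > ρ²=9 → inactive
o3: d²=449 > ρ²=9 → inactive
o4: d²=544 > ρ²=9 → inactive
F = F_att + ΣF_rep = (0.9375,8.0625)
Δp = p'−p = (0.1875,1.6125); α = Δx/Fx = (3/16) / (15/16) = 1/5
check: Δy/Fy = (129/80) / (129/16) = 1/5 ✓

α = 1/5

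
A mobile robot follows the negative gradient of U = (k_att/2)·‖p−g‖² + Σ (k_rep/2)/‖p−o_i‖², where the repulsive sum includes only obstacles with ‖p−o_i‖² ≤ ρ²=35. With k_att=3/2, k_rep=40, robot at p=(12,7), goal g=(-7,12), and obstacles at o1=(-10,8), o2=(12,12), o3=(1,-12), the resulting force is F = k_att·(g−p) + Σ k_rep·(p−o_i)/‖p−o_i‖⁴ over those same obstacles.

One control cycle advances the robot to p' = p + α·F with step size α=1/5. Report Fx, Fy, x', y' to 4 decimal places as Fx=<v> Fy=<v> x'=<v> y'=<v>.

F_att = 3/2·(g−p) = 3/2·(-19,5) = (-28.5000,7.5000)
o1: d²=485 > ρ²=35 → inactive
o2: d²=25 ≤ ρ²=35; F_rep = 40·(0,-5)/25² = (0.0000,-0.3200)
o3: d²=482 > ρ²=35 → inactive
F = F_att + ΣF_rep = (-28.5000,7.1800)
p' = p + 1/5·F = (6.3000,8.4360)

Fx=-28.5000 Fy=7.1800 x'=6.3000 y'=8.4360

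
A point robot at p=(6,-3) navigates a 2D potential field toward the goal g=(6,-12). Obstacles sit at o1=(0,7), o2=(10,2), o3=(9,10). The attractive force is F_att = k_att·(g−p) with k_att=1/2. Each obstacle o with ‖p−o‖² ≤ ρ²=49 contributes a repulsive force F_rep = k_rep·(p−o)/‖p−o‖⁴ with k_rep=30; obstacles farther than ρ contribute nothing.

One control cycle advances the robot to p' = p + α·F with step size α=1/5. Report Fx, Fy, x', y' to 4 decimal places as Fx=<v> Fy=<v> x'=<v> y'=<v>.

Fx=-0.0714 Fy=-4.5892 x'=5.9857 y'=-3.9178

F_att = 1/2·(g−p) = 1/2·(0,-9) = (0.0000,-4.5000)
o1: d²=136 > ρ²=49 → inactive
o2: d²=41 ≤ ρ²=49; F_rep = 30·(-4,-5)/41² = (-0.0714,-0.0892)
o3: d²=178 > ρ²=49 → inactive
F = F_att + ΣF_rep = (-0.0714,-4.5892)
p' = p + 1/5·F = (5.9857,-3.9178)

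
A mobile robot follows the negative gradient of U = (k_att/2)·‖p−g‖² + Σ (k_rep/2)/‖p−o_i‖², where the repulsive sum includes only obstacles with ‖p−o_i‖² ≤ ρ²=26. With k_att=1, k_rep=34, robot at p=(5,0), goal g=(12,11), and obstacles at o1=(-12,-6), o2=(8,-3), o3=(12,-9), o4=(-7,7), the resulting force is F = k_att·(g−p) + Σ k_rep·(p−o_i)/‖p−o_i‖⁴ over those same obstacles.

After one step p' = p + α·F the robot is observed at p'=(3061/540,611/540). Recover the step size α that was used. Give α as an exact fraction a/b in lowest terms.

α = 1/10

F_att = 1·(g−p) = 1·(7,11) = (7.0000,11.0000)
o1: d²=325 > ρ²=26 → inactive
o2: d²=18 ≤ ρ²=26; F_rep = 34·(-3,3)/18² = (-0.3148,0.3148)
o3: d²=130 > ρ²=26 → inactive
o4: d²=193 > ρ²=26 → inactive
F = F_att + ΣF_rep = (6.6852,11.3148)
Δp = p'−p = (0.6685,1.1315); α = Δx/Fx = (361/540) / (361/54) = 1/10
check: Δy/Fy = (611/540) / (611/54) = 1/10 ✓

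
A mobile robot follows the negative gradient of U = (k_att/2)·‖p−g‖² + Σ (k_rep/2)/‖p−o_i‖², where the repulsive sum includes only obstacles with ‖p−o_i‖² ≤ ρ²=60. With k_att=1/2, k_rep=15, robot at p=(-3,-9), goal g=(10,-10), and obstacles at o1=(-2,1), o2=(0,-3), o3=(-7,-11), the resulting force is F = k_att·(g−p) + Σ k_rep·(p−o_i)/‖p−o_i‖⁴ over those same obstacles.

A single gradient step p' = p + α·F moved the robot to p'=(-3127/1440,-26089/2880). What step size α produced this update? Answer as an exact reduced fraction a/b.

α = 1/8

F_att = 1/2·(g−p) = 1/2·(13,-1) = (6.5000,-0.5000)
o1: d²=101 > ρ²=60 → inactive
o2: d²=45 ≤ ρ²=60; F_rep = 15·(-3,-6)/45² = (-0.0222,-0.0444)
o3: d²=20 ≤ ρ²=60; F_rep = 15·(4,2)/20² = (0.1500,0.0750)
F = F_att + ΣF_rep = (6.6278,-0.4694)
Δp = p'−p = (0.8285,-0.0587); α = Δx/Fx = (1193/1440) / (1193/180) = 1/8
check: Δy/Fy = (-169/2880) / (-169/360) = 1/8 ✓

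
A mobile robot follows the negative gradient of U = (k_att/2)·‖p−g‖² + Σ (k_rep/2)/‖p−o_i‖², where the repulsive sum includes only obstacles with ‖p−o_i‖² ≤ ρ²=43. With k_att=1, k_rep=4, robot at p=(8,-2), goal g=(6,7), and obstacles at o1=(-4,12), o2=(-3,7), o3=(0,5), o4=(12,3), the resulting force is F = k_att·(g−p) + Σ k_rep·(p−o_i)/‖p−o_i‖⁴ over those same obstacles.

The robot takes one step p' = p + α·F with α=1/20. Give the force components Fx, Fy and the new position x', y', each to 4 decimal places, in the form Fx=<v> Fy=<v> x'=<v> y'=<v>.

Fx=-2.0095 Fy=8.9881 x'=7.8995 y'=-1.5506

F_att = 1·(g−p) = 1·(-2,9) = (-2.0000,9.0000)
o1: d²=340 > ρ²=43 → inactive
o2: d²=202 > ρ²=43 → inactive
o3: d²=113 > ρ²=43 → inactive
o4: d²=41 ≤ ρ²=43; F_rep = 4·(-4,-5)/41² = (-0.0095,-0.0119)
F = F_att + ΣF_rep = (-2.0095,8.9881)
p' = p + 1/20·F = (7.8995,-1.5506)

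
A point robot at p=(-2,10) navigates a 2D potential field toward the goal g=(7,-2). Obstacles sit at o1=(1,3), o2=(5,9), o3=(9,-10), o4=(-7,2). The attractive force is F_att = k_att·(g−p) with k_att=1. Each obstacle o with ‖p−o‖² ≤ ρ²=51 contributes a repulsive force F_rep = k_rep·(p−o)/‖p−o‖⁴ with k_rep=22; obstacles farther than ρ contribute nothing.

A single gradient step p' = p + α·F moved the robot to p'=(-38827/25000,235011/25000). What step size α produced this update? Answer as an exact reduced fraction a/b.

F_att = 1·(g−p) = 1·(9,-12) = (9.0000,-12.0000)
o1: d²=58 > ρ²=51 → inactive
o2: d²=50 ≤ ρ²=51; F_rep = 22·(-7,1)/50² = (-0.0616,0.0088)
o3: d²=521 > ρ²=51 → inactive
o4: d²=89 > ρ²=51 → inactive
F = F_att + ΣF_rep = (8.9384,-11.9912)
Δp = p'−p = (0.4469,-0.5996); α = Δx/Fx = (11173/25000) / (11173/1250) = 1/20
check: Δy/Fy = (-14989/25000) / (-14989/1250) = 1/20 ✓

α = 1/20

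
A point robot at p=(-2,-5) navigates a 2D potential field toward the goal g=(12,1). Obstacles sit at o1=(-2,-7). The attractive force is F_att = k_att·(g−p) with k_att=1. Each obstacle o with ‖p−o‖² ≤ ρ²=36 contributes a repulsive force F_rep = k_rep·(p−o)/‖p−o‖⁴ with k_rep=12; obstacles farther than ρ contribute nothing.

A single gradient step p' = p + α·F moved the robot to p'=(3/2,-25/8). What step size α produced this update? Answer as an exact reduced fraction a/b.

F_att = 1·(g−p) = 1·(14,6) = (14.0000,6.0000)
o1: d²=4 ≤ ρ²=36; F_rep = 12·(0,2)/4² = (0.0000,1.5000)
F = F_att + ΣF_rep = (14.0000,7.5000)
Δp = p'−p = (3.5000,1.8750); α = Δx/Fx = (7/2) / (14) = 1/4
check: Δy/Fy = (15/8) / (15/2) = 1/4 ✓

α = 1/4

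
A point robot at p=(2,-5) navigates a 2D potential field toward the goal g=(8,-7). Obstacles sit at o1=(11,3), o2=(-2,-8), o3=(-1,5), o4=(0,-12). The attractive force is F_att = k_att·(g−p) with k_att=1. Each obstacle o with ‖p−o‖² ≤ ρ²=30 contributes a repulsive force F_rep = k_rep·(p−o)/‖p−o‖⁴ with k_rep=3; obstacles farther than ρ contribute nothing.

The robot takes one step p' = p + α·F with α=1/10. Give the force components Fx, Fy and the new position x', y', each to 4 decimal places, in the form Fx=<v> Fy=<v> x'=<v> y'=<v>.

Fx=6.0192 Fy=-1.9856 x'=2.6019 y'=-5.1986

F_att = 1·(g−p) = 1·(6,-2) = (6.0000,-2.0000)
o1: d²=145 > ρ²=30 → inactive
o2: d²=25 ≤ ρ²=30; F_rep = 3·(4,3)/25² = (0.0192,0.0144)
o3: d²=109 > ρ²=30 → inactive
o4: d²=53 > ρ²=30 → inactive
F = F_att + ΣF_rep = (6.0192,-1.9856)
p' = p + 1/10·F = (2.6019,-5.1986)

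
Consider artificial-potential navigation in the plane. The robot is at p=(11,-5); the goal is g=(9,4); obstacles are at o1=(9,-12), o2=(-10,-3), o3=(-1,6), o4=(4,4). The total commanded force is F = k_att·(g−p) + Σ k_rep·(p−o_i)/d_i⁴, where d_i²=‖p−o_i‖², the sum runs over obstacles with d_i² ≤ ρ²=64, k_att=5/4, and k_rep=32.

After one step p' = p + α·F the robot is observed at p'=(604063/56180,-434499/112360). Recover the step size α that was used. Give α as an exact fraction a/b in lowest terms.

α = 1/10

F_att = 5/4·(g−p) = 5/4·(-2,9) = (-2.5000,11.2500)
o1: d²=53 ≤ ρ²=64; F_rep = 32·(2,7)/53² = (0.0228,0.0797)
o2: d²=445 > ρ²=64 → inactive
o3: d²=265 > ρ²=64 → inactive
o4: d²=130 > ρ²=64 → inactive
F = F_att + ΣF_rep = (-2.4772,11.3297)
Δp = p'−p = (-0.2477,1.1330); α = Δx/Fx = (-13917/56180) / (-13917/5618) = 1/10
check: Δy/Fy = (127301/112360) / (127301/11236) = 1/10 ✓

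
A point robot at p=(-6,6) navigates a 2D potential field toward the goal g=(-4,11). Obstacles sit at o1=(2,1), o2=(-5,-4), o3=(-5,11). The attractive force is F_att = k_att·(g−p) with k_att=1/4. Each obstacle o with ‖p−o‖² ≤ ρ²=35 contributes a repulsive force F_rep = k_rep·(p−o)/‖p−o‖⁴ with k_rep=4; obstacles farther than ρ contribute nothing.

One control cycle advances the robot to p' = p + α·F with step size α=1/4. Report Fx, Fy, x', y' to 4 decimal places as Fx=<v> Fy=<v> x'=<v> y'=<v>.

Fx=0.4941 Fy=1.2204 x'=-5.8765 y'=6.3051

F_att = 1/4·(g−p) = 1/4·(2,5) = (0.5000,1.2500)
o1: d²=89 > ρ²=35 → inactive
o2: d²=101 > ρ²=35 → inactive
o3: d²=26 ≤ ρ²=35; F_rep = 4·(-1,-5)/26² = (-0.0059,-0.0296)
F = F_att + ΣF_rep = (0.4941,1.2204)
p' = p + 1/4·F = (-5.8765,6.3051)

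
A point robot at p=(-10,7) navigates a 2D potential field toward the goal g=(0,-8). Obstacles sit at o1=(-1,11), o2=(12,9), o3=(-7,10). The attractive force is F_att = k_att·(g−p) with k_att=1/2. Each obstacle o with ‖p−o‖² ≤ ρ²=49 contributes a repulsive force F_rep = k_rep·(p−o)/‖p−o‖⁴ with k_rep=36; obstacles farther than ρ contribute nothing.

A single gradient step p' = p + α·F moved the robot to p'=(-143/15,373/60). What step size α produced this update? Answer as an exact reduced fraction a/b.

α = 1/10

F_att = 1/2·(g−p) = 1/2·(10,-15) = (5.0000,-7.5000)
o1: d²=97 > ρ²=49 → inactive
o2: d²=488 > ρ²=49 → inactive
o3: d²=18 ≤ ρ²=49; F_rep = 36·(-3,-3)/18² = (-0.3333,-0.3333)
F = F_att + ΣF_rep = (4.6667,-7.8333)
Δp = p'−p = (0.4667,-0.7833); α = Δx/Fx = (7/15) / (14/3) = 1/10
check: Δy/Fy = (-47/60) / (-47/6) = 1/10 ✓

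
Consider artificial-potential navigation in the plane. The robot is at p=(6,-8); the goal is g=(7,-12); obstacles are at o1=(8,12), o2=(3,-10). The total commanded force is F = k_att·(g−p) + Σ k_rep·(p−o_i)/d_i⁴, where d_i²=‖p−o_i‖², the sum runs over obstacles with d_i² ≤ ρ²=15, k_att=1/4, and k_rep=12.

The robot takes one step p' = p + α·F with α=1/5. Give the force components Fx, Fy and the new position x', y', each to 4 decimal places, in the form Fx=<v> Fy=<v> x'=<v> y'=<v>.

F_att = 1/4·(g−p) = 1/4·(1,-4) = (0.2500,-1.0000)
o1: d²=404 > ρ²=15 → inactive
o2: d²=13 ≤ ρ²=15; F_rep = 12·(3,2)/13² = (0.2130,0.1420)
F = F_att + ΣF_rep = (0.4630,-0.8580)
p' = p + 1/5·F = (6.0926,-8.1716)

Fx=0.4630 Fy=-0.8580 x'=6.0926 y'=-8.1716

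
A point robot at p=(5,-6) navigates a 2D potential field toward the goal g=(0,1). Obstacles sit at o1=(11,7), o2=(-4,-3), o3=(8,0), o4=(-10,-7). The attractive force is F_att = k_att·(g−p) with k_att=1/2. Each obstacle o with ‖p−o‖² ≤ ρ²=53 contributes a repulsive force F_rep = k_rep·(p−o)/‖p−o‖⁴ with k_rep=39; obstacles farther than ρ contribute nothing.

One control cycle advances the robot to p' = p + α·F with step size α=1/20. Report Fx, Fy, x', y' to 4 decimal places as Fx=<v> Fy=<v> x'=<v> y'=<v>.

Fx=-2.5578 Fy=3.3844 x'=4.8721 y'=-5.8308

F_att = 1/2·(g−p) = 1/2·(-5,7) = (-2.5000,3.5000)
o1: d²=205 > ρ²=53 → inactive
o2: d²=90 > ρ²=53 → inactive
o3: d²=45 ≤ ρ²=53; F_rep = 39·(-3,-6)/45² = (-0.0578,-0.1156)
o4: d²=226 > ρ²=53 → inactive
F = F_att + ΣF_rep = (-2.5578,3.3844)
p' = p + 1/20·F = (4.8721,-5.8308)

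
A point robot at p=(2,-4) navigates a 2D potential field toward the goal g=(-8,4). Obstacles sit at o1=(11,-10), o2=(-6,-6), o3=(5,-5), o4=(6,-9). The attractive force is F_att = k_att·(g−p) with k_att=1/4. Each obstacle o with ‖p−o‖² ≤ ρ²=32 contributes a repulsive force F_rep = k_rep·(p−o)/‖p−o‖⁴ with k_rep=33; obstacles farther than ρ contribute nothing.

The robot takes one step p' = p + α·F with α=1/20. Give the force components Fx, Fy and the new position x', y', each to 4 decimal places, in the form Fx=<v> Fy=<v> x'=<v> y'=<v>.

F_att = 1/4·(g−p) = 1/4·(-10,8) = (-2.5000,2.0000)
o1: d²=117 > ρ²=32 → inactive
o2: d²=68 > ρ²=32 → inactive
o3: d²=10 ≤ ρ²=32; F_rep = 33·(-3,1)/10² = (-0.9900,0.3300)
o4: d²=41 > ρ²=32 → inactive
F = F_att + ΣF_rep = (-3.4900,2.3300)
p' = p + 1/20·F = (1.8255,-3.8835)

Fx=-3.4900 Fy=2.3300 x'=1.8255 y'=-3.8835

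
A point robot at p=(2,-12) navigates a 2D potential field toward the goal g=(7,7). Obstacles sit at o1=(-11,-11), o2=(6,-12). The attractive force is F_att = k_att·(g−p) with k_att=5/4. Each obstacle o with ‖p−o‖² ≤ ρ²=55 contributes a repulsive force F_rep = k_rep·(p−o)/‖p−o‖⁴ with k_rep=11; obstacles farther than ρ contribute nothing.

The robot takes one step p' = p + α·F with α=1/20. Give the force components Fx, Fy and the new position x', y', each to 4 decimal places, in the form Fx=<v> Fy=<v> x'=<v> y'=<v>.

Fx=6.0781 Fy=23.7500 x'=2.3039 y'=-10.8125

F_att = 5/4·(g−p) = 5/4·(5,19) = (6.2500,23.7500)
o1: d²=170 > ρ²=55 → inactive
o2: d²=16 ≤ ρ²=55; F_rep = 11·(-4,0)/16² = (-0.1719,0.0000)
F = F_att + ΣF_rep = (6.0781,23.7500)
p' = p + 1/20·F = (2.3039,-10.8125)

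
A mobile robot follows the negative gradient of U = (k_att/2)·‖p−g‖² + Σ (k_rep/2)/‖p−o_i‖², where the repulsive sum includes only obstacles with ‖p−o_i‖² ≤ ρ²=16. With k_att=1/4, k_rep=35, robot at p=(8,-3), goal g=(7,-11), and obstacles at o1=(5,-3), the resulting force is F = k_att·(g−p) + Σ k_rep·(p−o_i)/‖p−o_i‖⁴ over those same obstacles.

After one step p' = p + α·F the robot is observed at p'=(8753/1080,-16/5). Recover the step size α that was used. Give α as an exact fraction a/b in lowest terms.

α = 1/10

F_att = 1/4·(g−p) = 1/4·(-1,-8) = (-0.2500,-2.0000)
o1: d²=9 ≤ ρ²=16; F_rep = 35·(3,0)/9² = (1.2963,0.0000)
F = F_att + ΣF_rep = (1.0463,-2.0000)
Δp = p'−p = (0.1046,-0.2000); α = Δx/Fx = (113/1080) / (113/108) = 1/10
check: Δy/Fy = (-1/5) / (-2) = 1/10 ✓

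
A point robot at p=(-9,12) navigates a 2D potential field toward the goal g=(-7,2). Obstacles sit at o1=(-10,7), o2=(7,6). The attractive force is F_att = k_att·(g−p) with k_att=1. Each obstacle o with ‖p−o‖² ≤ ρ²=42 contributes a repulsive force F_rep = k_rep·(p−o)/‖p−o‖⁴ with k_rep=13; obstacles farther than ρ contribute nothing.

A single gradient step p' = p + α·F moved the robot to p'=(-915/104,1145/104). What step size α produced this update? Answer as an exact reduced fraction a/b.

α = 1/10

F_att = 1·(g−p) = 1·(2,-10) = (2.0000,-10.0000)
o1: d²=26 ≤ ρ²=42; F_rep = 13·(1,5)/26² = (0.0192,0.0962)
o2: d²=292 > ρ²=42 → inactive
F = F_att + ΣF_rep = (2.0192,-9.9038)
Δp = p'−p = (0.2019,-0.9904); α = Δx/Fx = (21/104) / (105/52) = 1/10
check: Δy/Fy = (-103/104) / (-515/52) = 1/10 ✓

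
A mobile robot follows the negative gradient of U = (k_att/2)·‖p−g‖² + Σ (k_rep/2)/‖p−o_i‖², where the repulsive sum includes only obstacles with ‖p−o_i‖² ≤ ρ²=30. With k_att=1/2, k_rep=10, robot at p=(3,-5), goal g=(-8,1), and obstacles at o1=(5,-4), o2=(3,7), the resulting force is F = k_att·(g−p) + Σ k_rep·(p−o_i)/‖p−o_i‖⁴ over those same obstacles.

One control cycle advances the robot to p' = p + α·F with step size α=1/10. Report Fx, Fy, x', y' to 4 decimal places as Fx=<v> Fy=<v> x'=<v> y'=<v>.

F_att = 1/2·(g−p) = 1/2·(-11,6) = (-5.5000,3.0000)
o1: d²=5 ≤ ρ²=30; F_rep = 10·(-2,-1)/5² = (-0.8000,-0.4000)
o2: d²=144 > ρ²=30 → inactive
F = F_att + ΣF_rep = (-6.3000,2.6000)
p' = p + 1/10·F = (2.3700,-4.7400)

Fx=-6.3000 Fy=2.6000 x'=2.3700 y'=-4.7400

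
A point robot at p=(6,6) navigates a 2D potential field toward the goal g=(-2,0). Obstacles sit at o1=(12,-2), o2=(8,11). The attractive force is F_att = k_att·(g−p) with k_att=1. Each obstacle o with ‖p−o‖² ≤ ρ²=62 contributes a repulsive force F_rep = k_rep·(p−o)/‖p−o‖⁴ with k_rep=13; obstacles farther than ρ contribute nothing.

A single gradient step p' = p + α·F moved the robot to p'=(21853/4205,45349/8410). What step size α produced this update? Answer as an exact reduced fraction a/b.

α = 1/10

F_att = 1·(g−p) = 1·(-8,-6) = (-8.0000,-6.0000)
o1: d²=100 > ρ²=62 → inactive
o2: d²=29 ≤ ρ²=62; F_rep = 13·(-2,-5)/29² = (-0.0309,-0.0773)
F = F_att + ΣF_rep = (-8.0309,-6.0773)
Δp = p'−p = (-0.8031,-0.6077); α = Δx/Fx = (-3377/4205) / (-6754/841) = 1/10
check: Δy/Fy = (-5111/8410) / (-5111/841) = 1/10 ✓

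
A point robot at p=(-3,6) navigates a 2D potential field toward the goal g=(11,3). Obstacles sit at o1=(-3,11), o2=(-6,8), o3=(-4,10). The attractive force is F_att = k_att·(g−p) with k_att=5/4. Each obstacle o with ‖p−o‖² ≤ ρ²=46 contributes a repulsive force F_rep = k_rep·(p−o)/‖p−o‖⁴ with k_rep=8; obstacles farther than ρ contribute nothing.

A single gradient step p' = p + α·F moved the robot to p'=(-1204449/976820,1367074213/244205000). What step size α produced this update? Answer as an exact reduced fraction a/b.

α = 1/10

F_att = 5/4·(g−p) = 5/4·(14,-3) = (17.5000,-3.7500)
o1: d²=25 ≤ ρ²=46; F_rep = 8·(0,-5)/25² = (0.0000,-0.0640)
o2: d²=13 ≤ ρ²=46; F_rep = 8·(3,-2)/13² = (0.1420,-0.0947)
o3: d²=17 ≤ ρ²=46; F_rep = 8·(1,-4)/17² = (0.0277,-0.1107)
F = F_att + ΣF_rep = (17.6697,-4.0194)
Δp = p'−p = (1.7670,-0.4019); α = Δx/Fx = (1726011/976820) / (1726011/97682) = 1/10
check: Δy/Fy = (-98155787/244205000) / (-98155787/24420500) = 1/10 ✓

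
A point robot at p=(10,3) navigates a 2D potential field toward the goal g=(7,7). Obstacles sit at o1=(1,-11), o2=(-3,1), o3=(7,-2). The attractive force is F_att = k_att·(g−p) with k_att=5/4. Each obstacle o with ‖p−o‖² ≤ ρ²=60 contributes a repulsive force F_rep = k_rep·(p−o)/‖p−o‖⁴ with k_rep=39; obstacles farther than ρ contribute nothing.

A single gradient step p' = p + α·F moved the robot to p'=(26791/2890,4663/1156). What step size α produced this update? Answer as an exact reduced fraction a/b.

F_att = 5/4·(g−p) = 5/4·(-3,4) = (-3.7500,5.0000)
o1: d²=277 > ρ²=60 → inactive
o2: d²=173 > ρ²=60 → inactive
o3: d²=34 ≤ ρ²=60; F_rep = 39·(3,5)/34² = (0.1012,0.1687)
F = F_att + ΣF_rep = (-3.6488,5.1687)
Δp = p'−p = (-0.7298,1.0337); α = Δx/Fx = (-2109/2890) / (-2109/578) = 1/5
check: Δy/Fy = (1195/1156) / (5975/1156) = 1/5 ✓

α = 1/5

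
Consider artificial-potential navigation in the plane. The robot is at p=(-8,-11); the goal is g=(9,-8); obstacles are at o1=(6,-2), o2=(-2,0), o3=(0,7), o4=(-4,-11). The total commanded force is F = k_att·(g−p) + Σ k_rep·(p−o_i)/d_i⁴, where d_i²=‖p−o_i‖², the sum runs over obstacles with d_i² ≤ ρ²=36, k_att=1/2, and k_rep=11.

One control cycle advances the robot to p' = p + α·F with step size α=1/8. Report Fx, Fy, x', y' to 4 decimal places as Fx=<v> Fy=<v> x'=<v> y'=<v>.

F_att = 1/2·(g−p) = 1/2·(17,3) = (8.5000,1.5000)
o1: d²=277 > ρ²=36 → inactive
o2: d²=157 > ρ²=36 → inactive
o3: d²=388 > ρ²=36 → inactive
o4: d²=16 ≤ ρ²=36; F_rep = 11·(-4,0)/16² = (-0.1719,0.0000)
F = F_att + ΣF_rep = (8.3281,1.5000)
p' = p + 1/8·F = (-6.9590,-10.8125)

Fx=8.3281 Fy=1.5000 x'=-6.9590 y'=-10.8125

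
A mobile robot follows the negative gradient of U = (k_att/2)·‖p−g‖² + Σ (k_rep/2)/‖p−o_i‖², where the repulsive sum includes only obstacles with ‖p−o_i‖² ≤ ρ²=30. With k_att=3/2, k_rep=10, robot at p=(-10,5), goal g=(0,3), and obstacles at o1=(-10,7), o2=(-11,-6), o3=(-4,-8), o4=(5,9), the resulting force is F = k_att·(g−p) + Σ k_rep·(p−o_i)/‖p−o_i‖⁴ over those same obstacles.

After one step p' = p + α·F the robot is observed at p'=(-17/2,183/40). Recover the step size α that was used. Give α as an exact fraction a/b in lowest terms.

α = 1/10

F_att = 3/2·(g−p) = 3/2·(10,-2) = (15.0000,-3.0000)
o1: d²=4 ≤ ρ²=30; F_rep = 10·(0,-2)/4² = (0.0000,-1.2500)
o2: d²=122 > ρ²=30 → inactive
o3: d²=205 > ρ²=30 → inactive
o4: d²=241 > ρ²=30 → inactive
F = F_att + ΣF_rep = (15.0000,-4.2500)
Δp = p'−p = (1.5000,-0.4250); α = Δx/Fx = (3/2) / (15) = 1/10
check: Δy/Fy = (-17/40) / (-17/4) = 1/10 ✓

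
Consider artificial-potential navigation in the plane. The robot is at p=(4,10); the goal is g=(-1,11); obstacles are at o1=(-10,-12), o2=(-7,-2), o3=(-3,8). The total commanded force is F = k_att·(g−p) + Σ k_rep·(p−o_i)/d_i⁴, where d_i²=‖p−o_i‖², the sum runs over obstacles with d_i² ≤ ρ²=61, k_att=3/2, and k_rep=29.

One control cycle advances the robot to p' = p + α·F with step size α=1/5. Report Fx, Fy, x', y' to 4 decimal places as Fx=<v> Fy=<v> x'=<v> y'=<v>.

Fx=-7.4277 Fy=1.5206 x'=2.5145 y'=10.3041

F_att = 3/2·(g−p) = 3/2·(-5,1) = (-7.5000,1.5000)
o1: d²=680 > ρ²=61 → inactive
o2: d²=265 > ρ²=61 → inactive
o3: d²=53 ≤ ρ²=61; F_rep = 29·(7,2)/53² = (0.0723,0.0206)
F = F_att + ΣF_rep = (-7.4277,1.5206)
p' = p + 1/5·F = (2.5145,10.3041)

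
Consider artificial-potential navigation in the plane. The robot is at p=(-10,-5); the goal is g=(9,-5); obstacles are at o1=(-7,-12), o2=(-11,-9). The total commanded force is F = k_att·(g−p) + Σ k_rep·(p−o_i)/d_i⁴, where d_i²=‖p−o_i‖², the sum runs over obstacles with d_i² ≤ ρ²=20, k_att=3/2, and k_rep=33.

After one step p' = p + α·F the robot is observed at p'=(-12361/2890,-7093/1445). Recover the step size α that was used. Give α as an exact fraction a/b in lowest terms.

α = 1/5

F_att = 3/2·(g−p) = 3/2·(19,0) = (28.5000,0.0000)
o1: d²=58 > ρ²=20 → inactive
o2: d²=17 ≤ ρ²=20; F_rep = 33·(1,4)/17² = (0.1142,0.4567)
F = F_att + ΣF_rep = (28.6142,0.4567)
Δp = p'−p = (5.7228,0.0913); α = Δx/Fx = (16539/2890) / (16539/578) = 1/5
check: Δy/Fy = (132/1445) / (132/289) = 1/5 ✓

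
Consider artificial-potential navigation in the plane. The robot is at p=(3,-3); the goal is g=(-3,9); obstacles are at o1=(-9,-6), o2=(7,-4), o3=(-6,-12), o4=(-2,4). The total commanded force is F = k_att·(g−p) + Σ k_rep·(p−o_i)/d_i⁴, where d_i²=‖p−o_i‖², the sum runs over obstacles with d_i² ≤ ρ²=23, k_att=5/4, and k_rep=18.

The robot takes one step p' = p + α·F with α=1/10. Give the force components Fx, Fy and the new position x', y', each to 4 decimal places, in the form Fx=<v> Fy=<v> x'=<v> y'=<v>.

F_att = 5/4·(g−p) = 5/4·(-6,12) = (-7.5000,15.0000)
o1: d²=153 > ρ²=23 → inactive
o2: d²=17 ≤ ρ²=23; F_rep = 18·(-4,1)/17² = (-0.2491,0.0623)
o3: d²=162 > ρ²=23 → inactive
o4: d²=74 > ρ²=23 → inactive
F = F_att + ΣF_rep = (-7.7491,15.0623)
p' = p + 1/10·F = (2.2251,-1.4938)

Fx=-7.7491 Fy=15.0623 x'=2.2251 y'=-1.4938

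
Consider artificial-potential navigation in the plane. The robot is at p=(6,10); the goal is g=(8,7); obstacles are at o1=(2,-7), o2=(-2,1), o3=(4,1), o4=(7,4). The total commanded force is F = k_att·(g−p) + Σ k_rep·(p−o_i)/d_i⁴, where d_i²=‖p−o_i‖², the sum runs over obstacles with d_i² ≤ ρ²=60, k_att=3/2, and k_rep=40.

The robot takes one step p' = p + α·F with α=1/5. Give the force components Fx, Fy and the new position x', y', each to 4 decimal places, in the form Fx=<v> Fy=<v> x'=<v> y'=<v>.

F_att = 3/2·(g−p) = 3/2·(2,-3) = (3.0000,-4.5000)
o1: d²=305 > ρ²=60 → inactive
o2: d²=145 > ρ²=60 → inactive
o3: d²=85 > ρ²=60 → inactive
o4: d²=37 ≤ ρ²=60; F_rep = 40·(-1,6)/37² = (-0.0292,0.1753)
F = F_att + ΣF_rep = (2.9708,-4.3247)
p' = p + 1/5·F = (6.5942,9.1351)

Fx=2.9708 Fy=-4.3247 x'=6.5942 y'=9.1351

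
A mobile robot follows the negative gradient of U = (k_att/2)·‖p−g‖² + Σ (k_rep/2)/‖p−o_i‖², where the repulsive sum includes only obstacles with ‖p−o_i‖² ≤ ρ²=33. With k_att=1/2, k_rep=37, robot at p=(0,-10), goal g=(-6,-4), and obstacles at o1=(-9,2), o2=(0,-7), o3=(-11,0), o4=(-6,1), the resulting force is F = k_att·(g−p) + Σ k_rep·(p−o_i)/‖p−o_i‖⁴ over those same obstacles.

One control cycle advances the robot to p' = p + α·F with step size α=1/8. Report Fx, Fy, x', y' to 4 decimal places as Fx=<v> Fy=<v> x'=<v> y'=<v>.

Fx=-3.0000 Fy=1.6296 x'=-0.3750 y'=-9.7963

F_att = 1/2·(g−p) = 1/2·(-6,6) = (-3.0000,3.0000)
o1: d²=225 > ρ²=33 → inactive
o2: d²=9 ≤ ρ²=33; F_rep = 37·(0,-3)/9² = (0.0000,-1.3704)
o3: d²=221 > ρ²=33 → inactive
o4: d²=157 > ρ²=33 → inactive
F = F_att + ΣF_rep = (-3.0000,1.6296)
p' = p + 1/8·F = (-0.3750,-9.7963)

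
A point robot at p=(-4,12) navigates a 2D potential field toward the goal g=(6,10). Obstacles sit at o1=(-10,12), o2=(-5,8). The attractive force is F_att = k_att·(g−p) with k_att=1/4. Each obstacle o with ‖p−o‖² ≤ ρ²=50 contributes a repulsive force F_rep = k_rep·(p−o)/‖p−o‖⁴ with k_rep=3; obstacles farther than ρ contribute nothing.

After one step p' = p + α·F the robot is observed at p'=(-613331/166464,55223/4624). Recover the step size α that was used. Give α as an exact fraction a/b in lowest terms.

α = 1/8

F_att = 1/4·(g−p) = 1/4·(10,-2) = (2.5000,-0.5000)
o1: d²=36 ≤ ρ²=50; F_rep = 3·(6,0)/36² = (0.0139,0.0000)
o2: d²=17 ≤ ρ²=50; F_rep = 3·(1,4)/17² = (0.0104,0.0415)
F = F_att + ΣF_rep = (2.5243,-0.4585)
Δp = p'−p = (0.3155,-0.0573); α = Δx/Fx = (52525/166464) / (52525/20808) = 1/8
check: Δy/Fy = (-265/4624) / (-265/578) = 1/8 ✓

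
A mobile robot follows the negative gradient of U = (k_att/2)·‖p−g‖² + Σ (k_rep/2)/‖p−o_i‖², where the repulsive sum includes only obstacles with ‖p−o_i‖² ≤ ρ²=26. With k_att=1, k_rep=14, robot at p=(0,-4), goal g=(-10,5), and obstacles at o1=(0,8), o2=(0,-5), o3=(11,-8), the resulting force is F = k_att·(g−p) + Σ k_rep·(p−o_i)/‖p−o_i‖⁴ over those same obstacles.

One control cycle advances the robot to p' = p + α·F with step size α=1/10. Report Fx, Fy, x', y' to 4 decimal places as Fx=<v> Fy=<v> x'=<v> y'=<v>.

Fx=-10.0000 Fy=23.0000 x'=-1.0000 y'=-1.7000

F_att = 1·(g−p) = 1·(-10,9) = (-10.0000,9.0000)
o1: d²=144 > ρ²=26 → inactive
o2: d²=1 ≤ ρ²=26; F_rep = 14·(0,1)/1² = (0.0000,14.0000)
o3: d²=137 > ρ²=26 → inactive
F = F_att + ΣF_rep = (-10.0000,23.0000)
p' = p + 1/10·F = (-1.0000,-1.7000)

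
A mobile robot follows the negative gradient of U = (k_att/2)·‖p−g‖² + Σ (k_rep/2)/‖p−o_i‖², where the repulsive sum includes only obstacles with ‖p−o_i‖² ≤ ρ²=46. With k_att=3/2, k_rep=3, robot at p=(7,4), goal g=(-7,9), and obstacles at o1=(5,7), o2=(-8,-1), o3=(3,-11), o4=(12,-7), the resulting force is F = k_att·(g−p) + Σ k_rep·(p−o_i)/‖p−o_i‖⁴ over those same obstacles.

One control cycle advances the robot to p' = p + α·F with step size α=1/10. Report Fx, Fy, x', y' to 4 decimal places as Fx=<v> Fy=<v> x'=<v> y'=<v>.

Fx=-20.9645 Fy=7.4467 x'=4.9036 y'=4.7447

F_att = 3/2·(g−p) = 3/2·(-14,5) = (-21.0000,7.5000)
o1: d²=13 ≤ ρ²=46; F_rep = 3·(2,-3)/13² = (0.0355,-0.0533)
o2: d²=250 > ρ²=46 → inactive
o3: d²=241 > ρ²=46 → inactive
o4: d²=146 > ρ²=46 → inactive
F = F_att + ΣF_rep = (-20.9645,7.4467)
p' = p + 1/10·F = (4.9036,4.7447)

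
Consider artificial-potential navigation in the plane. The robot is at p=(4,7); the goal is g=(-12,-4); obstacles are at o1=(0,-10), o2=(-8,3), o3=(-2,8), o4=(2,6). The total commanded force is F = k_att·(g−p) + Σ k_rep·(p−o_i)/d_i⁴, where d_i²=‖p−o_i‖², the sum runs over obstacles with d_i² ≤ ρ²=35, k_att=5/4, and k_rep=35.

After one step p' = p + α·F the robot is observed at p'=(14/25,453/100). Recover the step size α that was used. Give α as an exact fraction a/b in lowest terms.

F_att = 5/4·(g−p) = 5/4·(-16,-11) = (-20.0000,-13.7500)
o1: d²=305 > ρ²=35 → inactive
o2: d²=160 > ρ²=35 → inactive
o3: d²=37 > ρ²=35 → inactive
o4: d²=5 ≤ ρ²=35; F_rep = 35·(2,1)/5² = (2.8000,1.4000)
F = F_att + ΣF_rep = (-17.2000,-12.3500)
Δp = p'−p = (-3.4400,-2.4700); α = Δx/Fx = (-86/25) / (-86/5) = 1/5
check: Δy/Fy = (-247/100) / (-247/20) = 1/5 ✓

α = 1/5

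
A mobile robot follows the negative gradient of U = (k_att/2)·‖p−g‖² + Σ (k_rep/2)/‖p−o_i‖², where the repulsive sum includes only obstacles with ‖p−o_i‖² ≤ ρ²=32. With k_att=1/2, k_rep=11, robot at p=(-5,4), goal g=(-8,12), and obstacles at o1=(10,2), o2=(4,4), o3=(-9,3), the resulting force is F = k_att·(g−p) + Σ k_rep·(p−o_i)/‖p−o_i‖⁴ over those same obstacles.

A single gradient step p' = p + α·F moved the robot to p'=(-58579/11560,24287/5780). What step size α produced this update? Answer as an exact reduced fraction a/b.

F_att = 1/2·(g−p) = 1/2·(-3,8) = (-1.5000,4.0000)
o1: d²=229 > ρ²=32 → inactive
o2: d²=81 > ρ²=32 → inactive
o3: d²=17 ≤ ρ²=32; F_rep = 11·(4,1)/17² = (0.1522,0.0381)
F = F_att + ΣF_rep = (-1.3478,4.0381)
Δp = p'−p = (-0.0674,0.2019); α = Δx/Fx = (-779/11560) / (-779/578) = 1/20
check: Δy/Fy = (1167/5780) / (1167/289) = 1/20 ✓

α = 1/20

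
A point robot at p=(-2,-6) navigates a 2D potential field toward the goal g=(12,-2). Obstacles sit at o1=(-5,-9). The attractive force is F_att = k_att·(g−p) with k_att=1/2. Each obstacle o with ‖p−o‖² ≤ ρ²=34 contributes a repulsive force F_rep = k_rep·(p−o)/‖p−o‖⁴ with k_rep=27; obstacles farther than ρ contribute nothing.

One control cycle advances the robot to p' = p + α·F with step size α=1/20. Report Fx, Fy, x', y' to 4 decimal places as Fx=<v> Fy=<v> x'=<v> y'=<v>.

F_att = 1/2·(g−p) = 1/2·(14,4) = (7.0000,2.0000)
o1: d²=18 ≤ ρ²=34; F_rep = 27·(3,3)/18² = (0.2500,0.2500)
F = F_att + ΣF_rep = (7.2500,2.2500)
p' = p + 1/20·F = (-1.6375,-5.8875)

Fx=7.2500 Fy=2.2500 x'=-1.6375 y'=-5.8875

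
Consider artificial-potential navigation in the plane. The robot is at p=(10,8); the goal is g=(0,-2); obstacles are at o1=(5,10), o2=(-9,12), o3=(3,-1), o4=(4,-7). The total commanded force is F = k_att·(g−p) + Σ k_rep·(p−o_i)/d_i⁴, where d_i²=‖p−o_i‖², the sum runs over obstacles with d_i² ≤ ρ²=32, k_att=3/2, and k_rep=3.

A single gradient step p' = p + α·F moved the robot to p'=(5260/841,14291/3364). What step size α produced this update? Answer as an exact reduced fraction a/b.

α = 1/4

F_att = 3/2·(g−p) = 3/2·(-10,-10) = (-15.0000,-15.0000)
o1: d²=29 ≤ ρ²=32; F_rep = 3·(5,-2)/29² = (0.0178,-0.0071)
o2: d²=377 > ρ²=32 → inactive
o3: d²=130 > ρ²=32 → inactive
o4: d²=261 > ρ²=32 → inactive
F = F_att + ΣF_rep = (-14.9822,-15.0071)
Δp = p'−p = (-3.7455,-3.7518); α = Δx/Fx = (-3150/841) / (-12600/841) = 1/4
check: Δy/Fy = (-12621/3364) / (-12621/841) = 1/4 ✓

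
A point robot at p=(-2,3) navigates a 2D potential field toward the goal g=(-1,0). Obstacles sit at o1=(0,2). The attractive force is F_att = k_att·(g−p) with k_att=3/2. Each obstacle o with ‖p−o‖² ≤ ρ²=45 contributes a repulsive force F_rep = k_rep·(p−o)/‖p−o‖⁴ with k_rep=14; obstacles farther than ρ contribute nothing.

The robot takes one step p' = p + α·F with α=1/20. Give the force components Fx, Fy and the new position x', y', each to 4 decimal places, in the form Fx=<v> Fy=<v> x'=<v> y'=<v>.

F_att = 3/2·(g−p) = 3/2·(1,-3) = (1.5000,-4.5000)
o1: d²=5 ≤ ρ²=45; F_rep = 14·(-2,1)/5² = (-1.1200,0.5600)
F = F_att + ΣF_rep = (0.3800,-3.9400)
p' = p + 1/20·F = (-1.9810,2.8030)

Fx=0.3800 Fy=-3.9400 x'=-1.9810 y'=2.8030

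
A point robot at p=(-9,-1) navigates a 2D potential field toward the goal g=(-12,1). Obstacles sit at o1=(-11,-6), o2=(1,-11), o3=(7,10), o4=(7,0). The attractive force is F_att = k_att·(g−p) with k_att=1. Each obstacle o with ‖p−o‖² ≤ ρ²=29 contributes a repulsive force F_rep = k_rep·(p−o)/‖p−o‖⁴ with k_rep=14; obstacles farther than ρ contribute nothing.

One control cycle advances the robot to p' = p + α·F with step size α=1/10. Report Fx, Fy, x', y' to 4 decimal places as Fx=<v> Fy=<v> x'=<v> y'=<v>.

F_att = 1·(g−p) = 1·(-3,2) = (-3.0000,2.0000)
o1: d²=29 ≤ ρ²=29; F_rep = 14·(2,5)/29² = (0.0333,0.0832)
o2: d²=200 > ρ²=29 → inactive
o3: d²=377 > ρ²=29 → inactive
o4: d²=257 > ρ²=29 → inactive
F = F_att + ΣF_rep = (-2.9667,2.0832)
p' = p + 1/10·F = (-9.2967,-0.7917)

Fx=-2.9667 Fy=2.0832 x'=-9.2967 y'=-0.7917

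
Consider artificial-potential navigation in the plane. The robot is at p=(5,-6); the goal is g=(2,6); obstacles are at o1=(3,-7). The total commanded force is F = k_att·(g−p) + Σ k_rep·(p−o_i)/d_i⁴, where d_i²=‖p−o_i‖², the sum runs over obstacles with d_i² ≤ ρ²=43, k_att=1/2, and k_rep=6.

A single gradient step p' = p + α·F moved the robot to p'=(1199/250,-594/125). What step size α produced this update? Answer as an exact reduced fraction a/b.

α = 1/5

F_att = 1/2·(g−p) = 1/2·(-3,12) = (-1.5000,6.0000)
o1: d²=5 ≤ ρ²=43; F_rep = 6·(2,1)/5² = (0.4800,0.2400)
F = F_att + ΣF_rep = (-1.0200,6.2400)
Δp = p'−p = (-0.2040,1.2480); α = Δx/Fx = (-51/250) / (-51/50) = 1/5
check: Δy/Fy = (156/125) / (156/25) = 1/5 ✓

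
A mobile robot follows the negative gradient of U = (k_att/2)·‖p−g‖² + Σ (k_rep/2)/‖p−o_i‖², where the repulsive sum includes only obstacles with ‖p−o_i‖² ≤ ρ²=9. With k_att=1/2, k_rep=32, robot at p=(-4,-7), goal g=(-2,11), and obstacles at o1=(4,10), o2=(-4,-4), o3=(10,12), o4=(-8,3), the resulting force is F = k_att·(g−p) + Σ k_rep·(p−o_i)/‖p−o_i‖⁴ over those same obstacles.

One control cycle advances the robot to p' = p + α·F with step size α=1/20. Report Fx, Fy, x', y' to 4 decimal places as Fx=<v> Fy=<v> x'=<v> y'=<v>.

Fx=1.0000 Fy=7.8148 x'=-3.9500 y'=-6.6093

F_att = 1/2·(g−p) = 1/2·(2,18) = (1.0000,9.0000)
o1: d²=353 > ρ²=9 → inactive
o2: d²=9 ≤ ρ²=9; F_rep = 32·(0,-3)/9² = (0.0000,-1.1852)
o3: d²=557 > ρ²=9 → inactive
o4: d²=116 > ρ²=9 → inactive
F = F_att + ΣF_rep = (1.0000,7.8148)
p' = p + 1/20·F = (-3.9500,-6.6093)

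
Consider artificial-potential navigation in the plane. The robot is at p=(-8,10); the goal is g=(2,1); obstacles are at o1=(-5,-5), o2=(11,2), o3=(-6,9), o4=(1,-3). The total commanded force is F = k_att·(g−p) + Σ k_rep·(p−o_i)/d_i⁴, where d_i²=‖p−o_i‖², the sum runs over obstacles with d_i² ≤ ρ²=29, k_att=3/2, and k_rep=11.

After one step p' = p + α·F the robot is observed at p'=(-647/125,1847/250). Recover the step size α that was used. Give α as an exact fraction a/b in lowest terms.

F_att = 3/2·(g−p) = 3/2·(10,-9) = (15.0000,-13.5000)
o1: d²=234 > ρ²=29 → inactive
o2: d²=425 > ρ²=29 → inactive
o3: d²=5 ≤ ρ²=29; F_rep = 11·(-2,1)/5² = (-0.8800,0.4400)
o4: d²=250 > ρ²=29 → inactive
F = F_att + ΣF_rep = (14.1200,-13.0600)
Δp = p'−p = (2.8240,-2.6120); α = Δx/Fx = (353/125) / (353/25) = 1/5
check: Δy/Fy = (-653/250) / (-653/50) = 1/5 ✓

α = 1/5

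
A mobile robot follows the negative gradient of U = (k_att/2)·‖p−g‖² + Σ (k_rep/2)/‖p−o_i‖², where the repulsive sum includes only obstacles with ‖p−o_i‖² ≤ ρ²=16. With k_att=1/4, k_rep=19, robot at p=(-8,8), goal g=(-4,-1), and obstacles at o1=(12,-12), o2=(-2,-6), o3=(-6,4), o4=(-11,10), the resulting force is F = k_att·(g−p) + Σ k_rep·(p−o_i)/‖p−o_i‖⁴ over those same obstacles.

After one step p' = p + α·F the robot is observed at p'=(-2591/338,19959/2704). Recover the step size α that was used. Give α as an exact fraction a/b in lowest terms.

F_att = 1/4·(g−p) = 1/4·(4,-9) = (1.0000,-2.2500)
o1: d²=800 > ρ²=16 → inactive
o2: d²=232 > ρ²=16 → inactive
o3: d²=20 > ρ²=16 → inactive
o4: d²=13 ≤ ρ²=16; F_rep = 19·(3,-2)/13² = (0.3373,-0.2249)
F = F_att + ΣF_rep = (1.3373,-2.4749)
Δp = p'−p = (0.3343,-0.6187); α = Δx/Fx = (113/338) / (226/169) = 1/4
check: Δy/Fy = (-1673/2704) / (-1673/676) = 1/4 ✓

α = 1/4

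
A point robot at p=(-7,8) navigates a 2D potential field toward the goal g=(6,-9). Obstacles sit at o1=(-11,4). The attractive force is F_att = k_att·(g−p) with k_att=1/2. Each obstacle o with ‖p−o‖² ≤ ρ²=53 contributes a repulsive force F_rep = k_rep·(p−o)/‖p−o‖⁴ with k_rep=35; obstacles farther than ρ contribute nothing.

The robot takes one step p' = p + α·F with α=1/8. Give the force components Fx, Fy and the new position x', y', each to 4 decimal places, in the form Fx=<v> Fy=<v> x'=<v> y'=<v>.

F_att = 1/2·(g−p) = 1/2·(13,-17) = (6.5000,-8.5000)
o1: d²=32 ≤ ρ²=53; F_rep = 35·(4,4)/32² = (0.1367,0.1367)
F = F_att + ΣF_rep = (6.6367,-8.3633)
p' = p + 1/8·F = (-6.1704,6.9546)

Fx=6.6367 Fy=-8.3633 x'=-6.1704 y'=6.9546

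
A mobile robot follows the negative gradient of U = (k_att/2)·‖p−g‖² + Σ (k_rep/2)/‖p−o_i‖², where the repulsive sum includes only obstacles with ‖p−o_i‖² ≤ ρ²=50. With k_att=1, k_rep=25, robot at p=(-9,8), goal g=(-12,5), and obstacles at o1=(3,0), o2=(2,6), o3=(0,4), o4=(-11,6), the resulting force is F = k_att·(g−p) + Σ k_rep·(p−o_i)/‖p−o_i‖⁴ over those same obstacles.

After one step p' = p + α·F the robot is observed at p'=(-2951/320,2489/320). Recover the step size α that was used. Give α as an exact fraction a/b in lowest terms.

α = 1/10

F_att = 1·(g−p) = 1·(-3,-3) = (-3.0000,-3.0000)
o1: d²=208 > ρ²=50 → inactive
o2: d²=125 > ρ²=50 → inactive
o3: d²=97 > ρ²=50 → inactive
o4: d²=8 ≤ ρ²=50; F_rep = 25·(2,2)/8² = (0.7812,0.7812)
F = F_att + ΣF_rep = (-2.2188,-2.2188)
Δp = p'−p = (-0.2219,-0.2219); α = Δx/Fx = (-71/320) / (-71/32) = 1/10
check: Δy/Fy = (-71/320) / (-71/32) = 1/10 ✓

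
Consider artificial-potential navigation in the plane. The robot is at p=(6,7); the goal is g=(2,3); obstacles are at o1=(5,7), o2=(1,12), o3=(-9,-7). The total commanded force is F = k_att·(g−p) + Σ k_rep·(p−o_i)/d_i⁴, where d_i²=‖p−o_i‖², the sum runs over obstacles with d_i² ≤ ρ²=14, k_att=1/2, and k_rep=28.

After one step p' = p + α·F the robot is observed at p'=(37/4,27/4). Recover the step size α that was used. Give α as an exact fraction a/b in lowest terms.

F_att = 1/2·(g−p) = 1/2·(-4,-4) = (-2.0000,-2.0000)
o1: d²=1 ≤ ρ²=14; F_rep = 28·(1,0)/1² = (28.0000,0.0000)
o2: d²=50 > ρ²=14 → inactive
o3: d²=421 > ρ²=14 → inactive
F = F_att + ΣF_rep = (26.0000,-2.0000)
Δp = p'−p = (3.2500,-0.2500); α = Δx/Fx = (13/4) / (26) = 1/8
check: Δy/Fy = (-1/4) / (-2) = 1/8 ✓

α = 1/8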